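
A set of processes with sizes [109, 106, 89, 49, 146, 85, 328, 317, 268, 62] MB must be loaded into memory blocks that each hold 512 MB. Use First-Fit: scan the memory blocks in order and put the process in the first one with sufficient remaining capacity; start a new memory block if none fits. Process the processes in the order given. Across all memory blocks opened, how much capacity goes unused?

memory block 1: place 109 MB, 403 MB left
memory block 1: place 106 MB, 297 MB left
memory block 1: place 89 MB, 208 MB left
memory block 1: place 49 MB, 159 MB left
memory block 1: place 146 MB, 13 MB left
memory block 2: place 85 MB, 427 MB left
memory block 2: place 328 MB, 99 MB left
memory block 3: place 317 MB, 195 MB left
memory block 4: place 268 MB, 244 MB left
memory block 2: place 62 MB, 37 MB left
4 memory blocks × 512 MB = 2048 MB; used 1559 MB; unused 489 MB.

489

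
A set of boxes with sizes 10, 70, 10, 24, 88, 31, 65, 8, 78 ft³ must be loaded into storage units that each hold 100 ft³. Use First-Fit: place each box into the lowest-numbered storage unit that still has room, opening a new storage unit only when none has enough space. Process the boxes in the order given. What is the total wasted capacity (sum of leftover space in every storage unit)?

10 ft³ → storage unit 1 (remaining 90 ft³)
70 ft³ → storage unit 1 (remaining 20 ft³)
10 ft³ → storage unit 1 (remaining 10 ft³)
24 ft³ → storage unit 2 (remaining 76 ft³)
88 ft³ → storage unit 3 (remaining 12 ft³)
31 ft³ → storage unit 2 (remaining 45 ft³)
65 ft³ → storage unit 4 (remaining 35 ft³)
8 ft³ → storage unit 1 (remaining 2 ft³)
78 ft³ → storage unit 5 (remaining 22 ft³)
5 storage units × 100 ft³ = 500 ft³; used 384 ft³; unused 116 ft³.

116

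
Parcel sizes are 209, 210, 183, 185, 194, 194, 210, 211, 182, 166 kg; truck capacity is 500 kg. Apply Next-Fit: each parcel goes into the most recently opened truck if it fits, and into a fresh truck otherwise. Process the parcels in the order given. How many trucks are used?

5

truck 1: place 209 kg, 291 kg left
truck 1: place 210 kg, 81 kg left
truck 2: place 183 kg, 317 kg left
truck 2: place 185 kg, 132 kg left
truck 3: place 194 kg, 306 kg left
truck 3: place 194 kg, 112 kg left
truck 4: place 210 kg, 290 kg left
truck 4: place 211 kg, 79 kg left
truck 5: place 182 kg, 318 kg left
truck 5: place 166 kg, 152 kg left
Final trucks: [209,210] [183,185] [194,194] [210,211] [182,166].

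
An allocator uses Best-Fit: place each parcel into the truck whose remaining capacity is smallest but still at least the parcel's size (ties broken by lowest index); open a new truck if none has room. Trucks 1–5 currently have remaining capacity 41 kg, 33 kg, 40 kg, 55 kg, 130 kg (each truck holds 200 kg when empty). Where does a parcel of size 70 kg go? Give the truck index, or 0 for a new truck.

5

Trucks with room: truck 5 (130 kg).
Tightest fit is truck 5 with 130 kg free.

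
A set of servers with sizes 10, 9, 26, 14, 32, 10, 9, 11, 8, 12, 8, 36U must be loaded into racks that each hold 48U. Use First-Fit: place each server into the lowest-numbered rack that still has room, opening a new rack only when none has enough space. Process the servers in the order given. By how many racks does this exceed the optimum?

0

First-Fit: [10,9,26] [14,32] [10,9,11,8,8] [12,36] → 4 racks.
Total size 185U; any packing needs at least ⌈185/48⌉ = 4 racks.
So 4 is already optimal.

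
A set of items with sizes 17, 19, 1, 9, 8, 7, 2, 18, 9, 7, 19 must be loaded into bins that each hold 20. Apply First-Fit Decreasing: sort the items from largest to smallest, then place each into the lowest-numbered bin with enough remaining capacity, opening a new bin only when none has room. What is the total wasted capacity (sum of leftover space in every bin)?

Sorted descending: 19, 19, 18, 17, 9, 9, 8, 7, 7, 2, 1.
Put 19 in bin 1; 1 remain.
Put 19 in bin 2; 1 remain.
Put 18 in bin 3; 2 remain.
Put 17 in bin 4; 3 remain.
Put 9 in bin 5; 11 remain.
Put 9 in bin 5; 2 remain.
Put 8 in bin 6; 12 remain.
Put 7 in bin 6; 5 remain.
Put 7 in bin 7; 13 remain.
Put 2 in bin 3; 0 remain.
Put 1 in bin 1; 0 remain.
7 bins × 20 = 140; used 116; unused 24.

24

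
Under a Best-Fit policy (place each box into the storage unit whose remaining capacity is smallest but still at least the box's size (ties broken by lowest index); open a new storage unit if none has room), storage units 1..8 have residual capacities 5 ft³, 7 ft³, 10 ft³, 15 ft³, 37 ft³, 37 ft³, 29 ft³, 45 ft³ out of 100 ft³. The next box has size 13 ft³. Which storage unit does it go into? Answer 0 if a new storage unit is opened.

4

Storage units with room: storage unit 4 (15 ft³), storage unit 5 (37 ft³), storage unit 6 (37 ft³), storage unit 7 (29 ft³), storage unit 8 (45 ft³).
Tightest fit is storage unit 4 with 15 ft³ free.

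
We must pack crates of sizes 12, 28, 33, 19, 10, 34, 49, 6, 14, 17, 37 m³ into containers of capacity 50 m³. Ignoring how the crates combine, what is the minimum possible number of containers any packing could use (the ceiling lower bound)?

Total size = 12 + 28 + 33 + 19 + 10 + 34 + 49 + 6 + 14 + 17 + 37 = 259 m³.
⌈259 / 50⌉ = 6.

6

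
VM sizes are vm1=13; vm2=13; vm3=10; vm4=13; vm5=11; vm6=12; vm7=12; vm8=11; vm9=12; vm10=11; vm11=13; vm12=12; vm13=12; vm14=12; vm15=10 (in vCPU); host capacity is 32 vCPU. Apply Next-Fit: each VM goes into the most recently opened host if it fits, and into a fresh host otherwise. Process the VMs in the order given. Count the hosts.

host 1: place vm1 (13 vCPU), 19 vCPU left
host 1: place vm2 (13 vCPU), 6 vCPU left
host 2: place vm3 (10 vCPU), 22 vCPU left
host 2: place vm4 (13 vCPU), 9 vCPU left
host 3: place vm5 (11 vCPU), 21 vCPU left
host 3: place vm6 (12 vCPU), 9 vCPU left
host 4: place vm7 (12 vCPU), 20 vCPU left
host 4: place vm8 (11 vCPU), 9 vCPU left
host 5: place vm9 (12 vCPU), 20 vCPU left
host 5: place vm10 (11 vCPU), 9 vCPU left
host 6: place vm11 (13 vCPU), 19 vCPU left
host 6: place vm12 (12 vCPU), 7 vCPU left
host 7: place vm13 (12 vCPU), 20 vCPU left
host 7: place vm14 (12 vCPU), 8 vCPU left
host 8: place vm15 (10 vCPU), 22 vCPU left

8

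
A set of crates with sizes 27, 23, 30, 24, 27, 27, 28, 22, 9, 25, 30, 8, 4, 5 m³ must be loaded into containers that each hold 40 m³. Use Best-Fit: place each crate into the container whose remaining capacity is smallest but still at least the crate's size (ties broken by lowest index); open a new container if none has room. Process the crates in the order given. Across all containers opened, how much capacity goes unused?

27 m³ → container 1 (remaining 13 m³)
23 m³ → container 2 (remaining 17 m³)
30 m³ → container 3 (remaining 10 m³)
24 m³ → container 4 (remaining 16 m³)
27 m³ → container 5 (remaining 13 m³)
27 m³ → container 6 (remaining 13 m³)
28 m³ → container 7 (remaining 12 m³)
22 m³ → container 8 (remaining 18 m³)
9 m³ → container 3 (remaining 1 m³)
25 m³ → container 9 (remaining 15 m³)
30 m³ → container 10 (remaining 10 m³)
8 m³ → container 10 (remaining 2 m³)
4 m³ → container 7 (remaining 8 m³)
5 m³ → container 7 (remaining 3 m³)
10 containers × 40 m³ = 400 m³; used 289 m³; unused 111 m³.

111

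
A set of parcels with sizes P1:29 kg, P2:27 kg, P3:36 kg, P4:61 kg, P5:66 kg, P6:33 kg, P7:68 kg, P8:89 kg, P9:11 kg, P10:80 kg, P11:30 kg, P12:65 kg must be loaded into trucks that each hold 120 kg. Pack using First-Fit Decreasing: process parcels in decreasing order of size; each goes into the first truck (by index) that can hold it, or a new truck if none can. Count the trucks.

6

Sorted descending: 89, 80, 68, 66, 65, 61, 36, 33, 30, 29, 27, 11.
Put 89 kg in truck 1; 31 kg remain.
Put 80 kg in truck 2; 40 kg remain.
Put 68 kg in truck 3; 52 kg remain.
Put 66 kg in truck 4; 54 kg remain.
Put 65 kg in truck 5; 55 kg remain.
Put 61 kg in truck 6; 59 kg remain.
Put 36 kg in truck 2; 4 kg remain.
Put 33 kg in truck 3; 19 kg remain.
Put 30 kg in truck 1; 1 kg remain.
Put 29 kg in truck 4; 25 kg remain.
Put 27 kg in truck 5; 28 kg remain.
Put 11 kg in truck 3; 8 kg remain.
Final trucks: [89,30] [80,36] [68,33,11] [66,29] [65,27] [61].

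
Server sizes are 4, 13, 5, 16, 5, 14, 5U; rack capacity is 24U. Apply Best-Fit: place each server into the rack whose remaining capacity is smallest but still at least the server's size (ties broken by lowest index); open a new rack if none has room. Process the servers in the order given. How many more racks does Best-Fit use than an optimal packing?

0

Best-Fit: [4,13,5] [16,5] [14,5] → 3 racks.
Total size 62U; any packing needs at least ⌈62/24⌉ = 3 racks.
So 3 is already optimal.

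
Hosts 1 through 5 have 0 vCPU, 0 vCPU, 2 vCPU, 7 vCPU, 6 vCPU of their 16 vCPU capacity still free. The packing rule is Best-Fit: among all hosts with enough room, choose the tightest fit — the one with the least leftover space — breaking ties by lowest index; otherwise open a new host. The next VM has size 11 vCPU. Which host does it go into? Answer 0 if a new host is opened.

0

No host has ≥ 11 vCPU free, so a new host is opened.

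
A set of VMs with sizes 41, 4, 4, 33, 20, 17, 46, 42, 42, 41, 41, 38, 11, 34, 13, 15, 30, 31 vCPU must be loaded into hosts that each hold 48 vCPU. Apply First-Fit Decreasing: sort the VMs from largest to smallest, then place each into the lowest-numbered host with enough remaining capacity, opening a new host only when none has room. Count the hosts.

12 hosts

Sorted descending: 46, 42, 42, 41, 41, 41, 38, 34, 33, 31, 30, 20, 17, 15, 13, 11, 4, 4.
host 1: place 46 vCPU, 2 vCPU left
host 2: place 42 vCPU, 6 vCPU left
host 3: place 42 vCPU, 6 vCPU left
host 4: place 41 vCPU, 7 vCPU left
host 5: place 41 vCPU, 7 vCPU left
host 6: place 41 vCPU, 7 vCPU left
host 7: place 38 vCPU, 10 vCPU left
host 8: place 34 vCPU, 14 vCPU left
host 9: place 33 vCPU, 15 vCPU left
host 10: place 31 vCPU, 17 vCPU left
host 11: place 30 vCPU, 18 vCPU left
host 12: place 20 vCPU, 28 vCPU left
host 10: place 17 vCPU, 0 vCPU left
host 9: place 15 vCPU, 0 vCPU left
host 8: place 13 vCPU, 1 vCPU left
host 11: place 11 vCPU, 7 vCPU left
host 2: place 4 vCPU, 2 vCPU left
host 3: place 4 vCPU, 2 vCPU left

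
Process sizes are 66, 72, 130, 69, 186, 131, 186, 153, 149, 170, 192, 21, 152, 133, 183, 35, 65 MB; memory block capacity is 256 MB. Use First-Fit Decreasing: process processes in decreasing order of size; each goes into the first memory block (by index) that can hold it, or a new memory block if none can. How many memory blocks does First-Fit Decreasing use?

11

Sorted descending: 192, 186, 186, 183, 170, 153, 152, 149, 133, 131, 130, 72, 69, 66, 65, 35, 21.
Put 192 MB in memory block 1; 64 MB remain.
Put 186 MB in memory block 2; 70 MB remain.
Put 186 MB in memory block 3; 70 MB remain.
Put 183 MB in memory block 4; 73 MB remain.
Put 170 MB in memory block 5; 86 MB remain.
Put 153 MB in memory block 6; 103 MB remain.
Put 152 MB in memory block 7; 104 MB remain.
Put 149 MB in memory block 8; 107 MB remain.
Put 133 MB in memory block 9; 123 MB remain.
Put 131 MB in memory block 10; 125 MB remain.
Put 130 MB in memory block 11; 126 MB remain.
Put 72 MB in memory block 4; 1 MB remain.
Put 69 MB in memory block 2; 1 MB remain.
Put 66 MB in memory block 3; 4 MB remain.
Put 65 MB in memory block 5; 21 MB remain.
Put 35 MB in memory block 1; 29 MB remain.
Put 21 MB in memory block 1; 8 MB remain.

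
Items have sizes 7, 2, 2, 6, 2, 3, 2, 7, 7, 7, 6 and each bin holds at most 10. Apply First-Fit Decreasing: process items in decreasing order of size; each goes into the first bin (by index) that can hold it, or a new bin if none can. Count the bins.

Sorted descending: 7, 7, 7, 7, 6, 6, 3, 2, 2, 2, 2.
7 → bin 1 (remaining 3)
7 → bin 2 (remaining 3)
7 → bin 3 (remaining 3)
7 → bin 4 (remaining 3)
6 → bin 5 (remaining 4)
6 → bin 6 (remaining 4)
3 → bin 1 (remaining 0)
2 → bin 2 (remaining 1)
2 → bin 3 (remaining 1)
2 → bin 4 (remaining 1)
2 → bin 5 (remaining 2)
Final bins: [7,3] [7,2] [7,2] [7,2] [6,2] [6].

6 bins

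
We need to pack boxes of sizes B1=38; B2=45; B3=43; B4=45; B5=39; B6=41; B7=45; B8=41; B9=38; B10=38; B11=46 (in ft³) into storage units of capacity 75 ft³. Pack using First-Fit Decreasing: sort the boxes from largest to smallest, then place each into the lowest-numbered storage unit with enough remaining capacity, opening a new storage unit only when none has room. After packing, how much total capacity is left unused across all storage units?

366

Sorted descending: 46, 45, 45, 45, 43, 41, 41, 39, 38, 38, 38.
storage unit 1: place 46 ft³, 29 ft³ left
storage unit 2: place 45 ft³, 30 ft³ left
storage unit 3: place 45 ft³, 30 ft³ left
storage unit 4: place 45 ft³, 30 ft³ left
storage unit 5: place 43 ft³, 32 ft³ left
storage unit 6: place 41 ft³, 34 ft³ left
storage unit 7: place 41 ft³, 34 ft³ left
storage unit 8: place 39 ft³, 36 ft³ left
storage unit 9: place 38 ft³, 37 ft³ left
storage unit 10: place 38 ft³, 37 ft³ left
storage unit 11: place 38 ft³, 37 ft³ left
11 storage units × 75 ft³ = 825 ft³; used 459 ft³; unused 366 ft³.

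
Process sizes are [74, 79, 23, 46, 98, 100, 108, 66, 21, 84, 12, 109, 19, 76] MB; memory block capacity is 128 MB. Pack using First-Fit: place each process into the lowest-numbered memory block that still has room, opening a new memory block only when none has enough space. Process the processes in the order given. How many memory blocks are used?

74 MB → memory block 1 (remaining 54 MB)
79 MB → memory block 2 (remaining 49 MB)
23 MB → memory block 1 (remaining 31 MB)
46 MB → memory block 2 (remaining 3 MB)
98 MB → memory block 3 (remaining 30 MB)
100 MB → memory block 4 (remaining 28 MB)
108 MB → memory block 5 (remaining 20 MB)
66 MB → memory block 6 (remaining 62 MB)
21 MB → memory block 1 (remaining 10 MB)
84 MB → memory block 7 (remaining 44 MB)
12 MB → memory block 3 (remaining 18 MB)
109 MB → memory block 8 (remaining 19 MB)
19 MB → memory block 4 (remaining 9 MB)
76 MB → memory block 9 (remaining 52 MB)
Final memory blocks: [74,23,21] [79,46] [98,12] [100,19] [108] [66] [84] [109] [76].

9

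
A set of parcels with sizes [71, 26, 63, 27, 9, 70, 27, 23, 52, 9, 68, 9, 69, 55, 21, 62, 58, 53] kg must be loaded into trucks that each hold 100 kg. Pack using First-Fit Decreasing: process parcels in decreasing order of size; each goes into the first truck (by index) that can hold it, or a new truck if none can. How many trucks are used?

Sorted descending: 71, 70, 69, 68, 63, 62, 58, 55, 53, 52, 27, 27, 26, 23, 21, 9, 9, 9.
71 kg → truck 1 (remaining 29 kg)
70 kg → truck 2 (remaining 30 kg)
69 kg → truck 3 (remaining 31 kg)
68 kg → truck 4 (remaining 32 kg)
63 kg → truck 5 (remaining 37 kg)
62 kg → truck 6 (remaining 38 kg)
58 kg → truck 7 (remaining 42 kg)
55 kg → truck 8 (remaining 45 kg)
53 kg → truck 9 (remaining 47 kg)
52 kg → truck 10 (remaining 48 kg)
27 kg → truck 1 (remaining 2 kg)
27 kg → truck 2 (remaining 3 kg)
26 kg → truck 3 (remaining 5 kg)
23 kg → truck 4 (remaining 9 kg)
21 kg → truck 5 (remaining 16 kg)
9 kg → truck 4 (remaining 0 kg)
9 kg → truck 5 (remaining 7 kg)
9 kg → truck 6 (remaining 29 kg)

10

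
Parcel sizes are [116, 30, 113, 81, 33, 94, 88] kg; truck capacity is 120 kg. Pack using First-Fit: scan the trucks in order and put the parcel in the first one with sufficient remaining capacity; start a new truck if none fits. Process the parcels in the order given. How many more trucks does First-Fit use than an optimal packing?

First-Fit: [116] [30,81] [113] [33] [94] [88] → 6 trucks.
Total size 555 kg; any packing needs at least ⌈555/120⌉ = 5 trucks.
An optimal packing achieves that bound: [116] [113] [94] [88,30] [81,33] → 5 trucks.
Excess: 6 − 5 = 1.

1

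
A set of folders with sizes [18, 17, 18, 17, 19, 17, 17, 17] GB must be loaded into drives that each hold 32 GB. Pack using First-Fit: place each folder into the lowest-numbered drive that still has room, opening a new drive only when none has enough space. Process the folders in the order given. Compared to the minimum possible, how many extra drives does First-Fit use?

0

First-Fit: [18] [17] [18] [17] [19] [17] [17] [17] → 8 drives.
8 folders exceed 16 GB (half the capacity), and no two of those can share a drive, so at least 8 drives are needed.
So 8 is already optimal.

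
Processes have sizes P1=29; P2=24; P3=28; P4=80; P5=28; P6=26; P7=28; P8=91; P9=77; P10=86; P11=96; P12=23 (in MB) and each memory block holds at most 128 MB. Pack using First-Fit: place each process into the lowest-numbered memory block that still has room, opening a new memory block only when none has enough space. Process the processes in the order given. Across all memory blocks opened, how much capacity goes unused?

152

P1 (29 MB) → memory block 1 (remaining 99 MB)
P2 (24 MB) → memory block 1 (remaining 75 MB)
P3 (28 MB) → memory block 1 (remaining 47 MB)
P4 (80 MB) → memory block 2 (remaining 48 MB)
P5 (28 MB) → memory block 1 (remaining 19 MB)
P6 (26 MB) → memory block 2 (remaining 22 MB)
P7 (28 MB) → memory block 3 (remaining 100 MB)
P8 (91 MB) → memory block 3 (remaining 9 MB)
P9 (77 MB) → memory block 4 (remaining 51 MB)
P10 (86 MB) → memory block 5 (remaining 42 MB)
P11 (96 MB) → memory block 6 (remaining 32 MB)
P12 (23 MB) → memory block 4 (remaining 28 MB)
6 memory blocks × 128 MB = 768 MB; used 616 MB; unused 152 MB.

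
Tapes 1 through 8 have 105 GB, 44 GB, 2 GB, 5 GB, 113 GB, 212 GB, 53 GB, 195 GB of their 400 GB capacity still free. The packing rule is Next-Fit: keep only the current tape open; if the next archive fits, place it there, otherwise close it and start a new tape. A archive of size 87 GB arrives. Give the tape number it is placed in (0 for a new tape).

Next-Fit only looks at tape 8, which has 195 GB free.
87 GB fits there.

8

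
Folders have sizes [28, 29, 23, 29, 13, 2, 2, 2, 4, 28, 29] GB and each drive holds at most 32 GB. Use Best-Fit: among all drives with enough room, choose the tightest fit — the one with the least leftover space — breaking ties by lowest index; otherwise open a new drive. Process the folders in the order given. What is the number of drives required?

Put 28 GB in drive 1; 4 GB remain.
Put 29 GB in drive 2; 3 GB remain.
Put 23 GB in drive 3; 9 GB remain.
Put 29 GB in drive 4; 3 GB remain.
Put 13 GB in drive 5; 19 GB remain.
Put 2 GB in drive 2; 1 GB remain.
Put 2 GB in drive 4; 1 GB remain.
Put 2 GB in drive 1; 2 GB remain.
Put 4 GB in drive 3; 5 GB remain.
Put 28 GB in drive 6; 4 GB remain.
Put 29 GB in drive 7; 3 GB remain.

7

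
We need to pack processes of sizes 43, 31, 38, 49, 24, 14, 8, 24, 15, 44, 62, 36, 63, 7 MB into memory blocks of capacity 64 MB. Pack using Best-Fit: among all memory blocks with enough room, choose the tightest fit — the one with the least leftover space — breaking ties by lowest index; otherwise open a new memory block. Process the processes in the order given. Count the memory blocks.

43 MB → memory block 1 (remaining 21 MB)
31 MB → memory block 2 (remaining 33 MB)
38 MB → memory block 3 (remaining 26 MB)
49 MB → memory block 4 (remaining 15 MB)
24 MB → memory block 3 (remaining 2 MB)
14 MB → memory block 4 (remaining 1 MB)
8 MB → memory block 1 (remaining 13 MB)
24 MB → memory block 2 (remaining 9 MB)
15 MB → memory block 5 (remaining 49 MB)
44 MB → memory block 5 (remaining 5 MB)
62 MB → memory block 6 (remaining 2 MB)
36 MB → memory block 7 (remaining 28 MB)
63 MB → memory block 8 (remaining 1 MB)
7 MB → memory block 2 (remaining 2 MB)
Final memory blocks: [43,8] [31,24,7] [38,24] [49,14] [15,44] [62] [36] [63].

8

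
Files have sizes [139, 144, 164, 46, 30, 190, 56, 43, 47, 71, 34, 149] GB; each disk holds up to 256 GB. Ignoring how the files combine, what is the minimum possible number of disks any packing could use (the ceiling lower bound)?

5

Total size = 139 + 144 + 164 + 46 + 30 + 190 + 56 + 43 + 47 + 71 + 34 + 149 = 1113 GB.
⌈1113 / 256⌉ = 5.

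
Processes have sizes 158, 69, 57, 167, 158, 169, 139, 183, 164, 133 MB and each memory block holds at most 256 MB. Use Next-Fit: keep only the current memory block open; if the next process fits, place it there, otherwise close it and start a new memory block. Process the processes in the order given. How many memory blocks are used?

158 MB → memory block 1 (remaining 98 MB)
69 MB → memory block 1 (remaining 29 MB)
57 MB → memory block 2 (remaining 199 MB)
167 MB → memory block 2 (remaining 32 MB)
158 MB → memory block 3 (remaining 98 MB)
169 MB → memory block 4 (remaining 87 MB)
139 MB → memory block 5 (remaining 117 MB)
183 MB → memory block 6 (remaining 73 MB)
164 MB → memory block 7 (remaining 92 MB)
133 MB → memory block 8 (remaining 123 MB)
Final memory blocks: [158,69] [57,167] [158] [169] [139] [183] [164] [133].

8 memory blocks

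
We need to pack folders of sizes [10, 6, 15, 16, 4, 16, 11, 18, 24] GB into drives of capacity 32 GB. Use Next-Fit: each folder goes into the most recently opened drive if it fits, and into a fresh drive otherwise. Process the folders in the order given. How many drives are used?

5

Put 10 GB in drive 1; 22 GB remain.
Put 6 GB in drive 1; 16 GB remain.
Put 15 GB in drive 1; 1 GB remain.
Put 16 GB in drive 2; 16 GB remain.
Put 4 GB in drive 2; 12 GB remain.
Put 16 GB in drive 3; 16 GB remain.
Put 11 GB in drive 3; 5 GB remain.
Put 18 GB in drive 4; 14 GB remain.
Put 24 GB in drive 5; 8 GB remain.
Final drives: [10,6,15] [16,4] [16,11] [18] [24].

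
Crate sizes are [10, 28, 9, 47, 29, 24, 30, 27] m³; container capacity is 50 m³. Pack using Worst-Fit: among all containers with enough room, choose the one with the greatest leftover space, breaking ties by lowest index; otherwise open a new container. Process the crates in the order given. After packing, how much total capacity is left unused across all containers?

96

Put 10 m³ in container 1; 40 m³ remain.
Put 28 m³ in container 1; 12 m³ remain.
Put 9 m³ in container 1; 3 m³ remain.
Put 47 m³ in container 2; 3 m³ remain.
Put 29 m³ in container 3; 21 m³ remain.
Put 24 m³ in container 4; 26 m³ remain.
Put 30 m³ in container 5; 20 m³ remain.
Put 27 m³ in container 6; 23 m³ remain.
6 containers × 50 m³ = 300 m³; used 204 m³; unused 96 m³.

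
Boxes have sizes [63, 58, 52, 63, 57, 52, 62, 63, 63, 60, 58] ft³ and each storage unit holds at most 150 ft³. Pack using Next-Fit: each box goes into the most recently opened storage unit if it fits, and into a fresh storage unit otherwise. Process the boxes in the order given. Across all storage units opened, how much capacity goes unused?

63 ft³ → storage unit 1 (remaining 87 ft³)
58 ft³ → storage unit 1 (remaining 29 ft³)
52 ft³ → storage unit 2 (remaining 98 ft³)
63 ft³ → storage unit 2 (remaining 35 ft³)
57 ft³ → storage unit 3 (remaining 93 ft³)
52 ft³ → storage unit 3 (remaining 41 ft³)
62 ft³ → storage unit 4 (remaining 88 ft³)
63 ft³ → storage unit 4 (remaining 25 ft³)
63 ft³ → storage unit 5 (remaining 87 ft³)
60 ft³ → storage unit 5 (remaining 27 ft³)
58 ft³ → storage unit 6 (remaining 92 ft³)
6 storage units × 150 ft³ = 900 ft³; used 651 ft³; unused 249 ft³.

249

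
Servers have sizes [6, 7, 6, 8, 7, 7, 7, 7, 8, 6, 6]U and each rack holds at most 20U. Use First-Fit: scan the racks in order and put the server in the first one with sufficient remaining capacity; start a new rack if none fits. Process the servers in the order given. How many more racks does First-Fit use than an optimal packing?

First-Fit: [6,7,6] [8,7] [7,7,6] [7,8] [6] → 5 racks.
Total size 75U; any packing needs at least ⌈75/20⌉ = 4 racks.
An optimal packing achieves that bound: [8,8] [7,7,6] [7,7,6] [7,6,6] → 4 racks.
Excess: 5 − 4 = 1.

1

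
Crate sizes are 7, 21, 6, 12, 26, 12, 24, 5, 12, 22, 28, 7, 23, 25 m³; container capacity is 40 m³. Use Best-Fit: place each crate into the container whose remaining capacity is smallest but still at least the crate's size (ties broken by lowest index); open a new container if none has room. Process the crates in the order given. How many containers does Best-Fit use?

Put 7 m³ in container 1; 33 m³ remain.
Put 21 m³ in container 1; 12 m³ remain.
Put 6 m³ in container 1; 6 m³ remain.
Put 12 m³ in container 2; 28 m³ remain.
Put 26 m³ in container 2; 2 m³ remain.
Put 12 m³ in container 3; 28 m³ remain.
Put 24 m³ in container 3; 4 m³ remain.
Put 5 m³ in container 1; 1 m³ remain.
Put 12 m³ in container 4; 28 m³ remain.
Put 22 m³ in container 4; 6 m³ remain.
Put 28 m³ in container 5; 12 m³ remain.
Put 7 m³ in container 5; 5 m³ remain.
Put 23 m³ in container 6; 17 m³ remain.
Put 25 m³ in container 7; 15 m³ remain.
Final containers: [7,21,6,5] [12,26] [12,24] [12,22] [28,7] [23] [25].

7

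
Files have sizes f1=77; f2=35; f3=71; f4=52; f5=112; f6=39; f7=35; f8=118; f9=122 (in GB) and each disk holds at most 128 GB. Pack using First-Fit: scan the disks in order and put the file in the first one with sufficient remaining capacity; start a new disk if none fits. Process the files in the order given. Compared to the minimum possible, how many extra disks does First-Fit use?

First-Fit: [77,35] [71,52] [112] [39,35] [118] [122] → 6 disks.
Total size 661 GB; any packing needs at least ⌈661/128⌉ = 6 disks.
So 6 is already optimal.

0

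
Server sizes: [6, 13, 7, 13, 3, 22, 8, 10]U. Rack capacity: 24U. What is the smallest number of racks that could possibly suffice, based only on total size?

Total size = 6 + 13 + 7 + 13 + 3 + 22 + 8 + 10 = 82U.
⌈82 / 24⌉ = 4.

4 racks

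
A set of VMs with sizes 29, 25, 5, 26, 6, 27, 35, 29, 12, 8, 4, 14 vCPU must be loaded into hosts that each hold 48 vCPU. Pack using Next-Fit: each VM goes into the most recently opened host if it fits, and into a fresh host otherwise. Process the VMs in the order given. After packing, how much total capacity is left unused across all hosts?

116

29 vCPU → host 1 (remaining 19 vCPU)
25 vCPU → host 2 (remaining 23 vCPU)
5 vCPU → host 2 (remaining 18 vCPU)
26 vCPU → host 3 (remaining 22 vCPU)
6 vCPU → host 3 (remaining 16 vCPU)
27 vCPU → host 4 (remaining 21 vCPU)
35 vCPU → host 5 (remaining 13 vCPU)
29 vCPU → host 6 (remaining 19 vCPU)
12 vCPU → host 6 (remaining 7 vCPU)
8 vCPU → host 7 (remaining 40 vCPU)
4 vCPU → host 7 (remaining 36 vCPU)
14 vCPU → host 7 (remaining 22 vCPU)
7 hosts × 48 vCPU = 336 vCPU; used 220 vCPU; unused 116 vCPU.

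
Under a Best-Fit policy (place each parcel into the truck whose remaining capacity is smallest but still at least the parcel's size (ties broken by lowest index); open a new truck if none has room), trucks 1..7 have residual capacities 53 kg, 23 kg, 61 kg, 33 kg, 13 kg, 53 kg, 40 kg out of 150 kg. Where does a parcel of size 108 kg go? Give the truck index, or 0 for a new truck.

No truck has ≥ 108 kg free, so a new truck is opened.

0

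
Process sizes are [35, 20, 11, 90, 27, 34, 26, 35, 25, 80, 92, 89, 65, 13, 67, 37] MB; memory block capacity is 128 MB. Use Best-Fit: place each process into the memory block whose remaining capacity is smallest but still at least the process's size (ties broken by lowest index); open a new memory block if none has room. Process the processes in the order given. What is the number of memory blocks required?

Put 35 MB in memory block 1; 93 MB remain.
Put 20 MB in memory block 1; 73 MB remain.
Put 11 MB in memory block 1; 62 MB remain.
Put 90 MB in memory block 2; 38 MB remain.
Put 27 MB in memory block 2; 11 MB remain.
Put 34 MB in memory block 1; 28 MB remain.
Put 26 MB in memory block 1; 2 MB remain.
Put 35 MB in memory block 3; 93 MB remain.
Put 25 MB in memory block 3; 68 MB remain.
Put 80 MB in memory block 4; 48 MB remain.
Put 92 MB in memory block 5; 36 MB remain.
Put 89 MB in memory block 6; 39 MB remain.
Put 65 MB in memory block 3; 3 MB remain.
Put 13 MB in memory block 5; 23 MB remain.
Put 67 MB in memory block 7; 61 MB remain.
Put 37 MB in memory block 6; 2 MB remain.
Final memory blocks: [35,20,11,34,26] [90,27] [35,25,65] [80] [92,13] [89,37] [67].

7 memory blocks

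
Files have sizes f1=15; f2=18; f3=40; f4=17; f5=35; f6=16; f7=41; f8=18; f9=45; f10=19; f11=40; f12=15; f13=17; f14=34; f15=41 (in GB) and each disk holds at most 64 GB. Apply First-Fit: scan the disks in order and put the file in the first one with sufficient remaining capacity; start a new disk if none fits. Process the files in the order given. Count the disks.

8 disks

disk 1: place f1 (15 GB), 49 GB left
disk 1: place f2 (18 GB), 31 GB left
disk 2: place f3 (40 GB), 24 GB left
disk 1: place f4 (17 GB), 14 GB left
disk 3: place f5 (35 GB), 29 GB left
disk 2: place f6 (16 GB), 8 GB left
disk 4: place f7 (41 GB), 23 GB left
disk 3: place f8 (18 GB), 11 GB left
disk 5: place f9 (45 GB), 19 GB left
disk 4: place f10 (19 GB), 4 GB left
disk 6: place f11 (40 GB), 24 GB left
disk 5: place f12 (15 GB), 4 GB left
disk 6: place f13 (17 GB), 7 GB left
disk 7: place f14 (34 GB), 30 GB left
disk 8: place f15 (41 GB), 23 GB left
Final disks: [15,18,17] [40,16] [35,18] [41,19] [45,15] [40,17] [34] [41].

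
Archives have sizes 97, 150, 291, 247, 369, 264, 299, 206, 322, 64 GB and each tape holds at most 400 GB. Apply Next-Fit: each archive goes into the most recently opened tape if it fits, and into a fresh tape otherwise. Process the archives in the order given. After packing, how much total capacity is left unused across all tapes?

Put 97 GB in tape 1; 303 GB remain.
Put 150 GB in tape 1; 153 GB remain.
Put 291 GB in tape 2; 109 GB remain.
Put 247 GB in tape 3; 153 GB remain.
Put 369 GB in tape 4; 31 GB remain.
Put 264 GB in tape 5; 136 GB remain.
Put 299 GB in tape 6; 101 GB remain.
Put 206 GB in tape 7; 194 GB remain.
Put 322 GB in tape 8; 78 GB remain.
Put 64 GB in tape 8; 14 GB remain.
8 tapes × 400 GB = 3200 GB; used 2309 GB; unused 891 GB.

891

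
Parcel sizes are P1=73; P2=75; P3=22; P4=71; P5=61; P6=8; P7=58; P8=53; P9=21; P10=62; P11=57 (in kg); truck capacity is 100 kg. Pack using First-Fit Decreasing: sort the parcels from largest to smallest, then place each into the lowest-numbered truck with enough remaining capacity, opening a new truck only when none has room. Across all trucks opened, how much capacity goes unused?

Sorted descending: 75, 73, 71, 62, 61, 58, 57, 53, 22, 21, 8.
truck 1: place 75 kg, 25 kg left
truck 2: place 73 kg, 27 kg left
truck 3: place 71 kg, 29 kg left
truck 4: place 62 kg, 38 kg left
truck 5: place 61 kg, 39 kg left
truck 6: place 58 kg, 42 kg left
truck 7: place 57 kg, 43 kg left
truck 8: place 53 kg, 47 kg left
truck 1: place 22 kg, 3 kg left
truck 2: place 21 kg, 6 kg left
truck 3: place 8 kg, 21 kg left
8 trucks × 100 kg = 800 kg; used 561 kg; unused 239 kg.

239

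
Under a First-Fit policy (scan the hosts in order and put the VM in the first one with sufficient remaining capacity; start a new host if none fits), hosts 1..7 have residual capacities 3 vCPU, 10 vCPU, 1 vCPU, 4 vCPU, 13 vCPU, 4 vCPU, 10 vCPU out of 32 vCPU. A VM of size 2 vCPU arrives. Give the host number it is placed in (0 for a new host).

1

Hosts with room: host 1 (3 vCPU), host 2 (10 vCPU), host 4 (4 vCPU), host 5 (13 vCPU), host 6 (4 vCPU), host 7 (10 vCPU).
The first with room is host 1.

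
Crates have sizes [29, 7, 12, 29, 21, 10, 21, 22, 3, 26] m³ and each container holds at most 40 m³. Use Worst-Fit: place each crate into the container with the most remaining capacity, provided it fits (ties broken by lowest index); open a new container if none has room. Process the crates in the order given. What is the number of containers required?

29 m³ → container 1 (remaining 11 m³)
7 m³ → container 1 (remaining 4 m³)
12 m³ → container 2 (remaining 28 m³)
29 m³ → container 3 (remaining 11 m³)
21 m³ → container 2 (remaining 7 m³)
10 m³ → container 3 (remaining 1 m³)
21 m³ → container 4 (remaining 19 m³)
22 m³ → container 5 (remaining 18 m³)
3 m³ → container 4 (remaining 16 m³)
26 m³ → container 6 (remaining 14 m³)
Final containers: [29,7] [12,21] [29,10] [21,3] [22] [26].

6 containers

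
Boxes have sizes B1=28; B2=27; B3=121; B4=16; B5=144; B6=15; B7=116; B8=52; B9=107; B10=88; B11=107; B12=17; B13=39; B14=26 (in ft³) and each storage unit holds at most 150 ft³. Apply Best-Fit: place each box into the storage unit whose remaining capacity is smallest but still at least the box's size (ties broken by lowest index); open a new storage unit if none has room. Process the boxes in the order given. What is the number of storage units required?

7

Put B1 (28 ft³) in storage unit 1; 122 ft³ remain.
Put B2 (27 ft³) in storage unit 1; 95 ft³ remain.
Put B3 (121 ft³) in storage unit 2; 29 ft³ remain.
Put B4 (16 ft³) in storage unit 2; 13 ft³ remain.
Put B5 (144 ft³) in storage unit 3; 6 ft³ remain.
Put B6 (15 ft³) in storage unit 1; 80 ft³ remain.
Put B7 (116 ft³) in storage unit 4; 34 ft³ remain.
Put B8 (52 ft³) in storage unit 1; 28 ft³ remain.
Put B9 (107 ft³) in storage unit 5; 43 ft³ remain.
Put B10 (88 ft³) in storage unit 6; 62 ft³ remain.
Put B11 (107 ft³) in storage unit 7; 43 ft³ remain.
Put B12 (17 ft³) in storage unit 1; 11 ft³ remain.
Put B13 (39 ft³) in storage unit 5; 4 ft³ remain.
Put B14 (26 ft³) in storage unit 4; 8 ft³ remain.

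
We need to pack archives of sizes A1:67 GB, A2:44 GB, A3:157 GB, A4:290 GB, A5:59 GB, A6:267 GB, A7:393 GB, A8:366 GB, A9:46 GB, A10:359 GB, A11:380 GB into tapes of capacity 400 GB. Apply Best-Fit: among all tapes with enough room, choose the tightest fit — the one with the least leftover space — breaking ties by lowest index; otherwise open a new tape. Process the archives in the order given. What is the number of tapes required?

tape 1: place A1 (67 GB), 333 GB left
tape 1: place A2 (44 GB), 289 GB left
tape 1: place A3 (157 GB), 132 GB left
tape 2: place A4 (290 GB), 110 GB left
tape 2: place A5 (59 GB), 51 GB left
tape 3: place A6 (267 GB), 133 GB left
tape 4: place A7 (393 GB), 7 GB left
tape 5: place A8 (366 GB), 34 GB left
tape 2: place A9 (46 GB), 5 GB left
tape 6: place A10 (359 GB), 41 GB left
tape 7: place A11 (380 GB), 20 GB left

7 tapes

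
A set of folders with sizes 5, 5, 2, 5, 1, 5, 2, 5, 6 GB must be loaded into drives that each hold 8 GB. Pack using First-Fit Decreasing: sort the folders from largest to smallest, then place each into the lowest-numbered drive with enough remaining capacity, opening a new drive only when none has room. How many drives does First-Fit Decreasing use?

Sorted descending: 6, 5, 5, 5, 5, 5, 2, 2, 1.
Put 6 GB in drive 1; 2 GB remain.
Put 5 GB in drive 2; 3 GB remain.
Put 5 GB in drive 3; 3 GB remain.
Put 5 GB in drive 4; 3 GB remain.
Put 5 GB in drive 5; 3 GB remain.
Put 5 GB in drive 6; 3 GB remain.
Put 2 GB in drive 1; 0 GB remain.
Put 2 GB in drive 2; 1 GB remain.
Put 1 GB in drive 2; 0 GB remain.

6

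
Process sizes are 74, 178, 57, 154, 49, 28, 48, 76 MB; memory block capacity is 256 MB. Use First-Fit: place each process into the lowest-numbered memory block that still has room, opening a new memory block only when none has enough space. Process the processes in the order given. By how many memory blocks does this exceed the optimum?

First-Fit: [74,178] [57,154,28] [49,48,76] → 3 memory blocks.
Total size 664 MB; any packing needs at least ⌈664/256⌉ = 3 memory blocks.
So 3 is already optimal.

0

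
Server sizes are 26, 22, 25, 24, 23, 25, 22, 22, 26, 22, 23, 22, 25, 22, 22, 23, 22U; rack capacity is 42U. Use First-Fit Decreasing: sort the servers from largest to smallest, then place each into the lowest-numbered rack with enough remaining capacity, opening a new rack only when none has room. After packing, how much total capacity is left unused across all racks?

Sorted descending: 26, 26, 25, 25, 25, 24, 23, 23, 23, 22, 22, 22, 22, 22, 22, 22, 22.
Put 26U in rack 1; 16U remain.
Put 26U in rack 2; 16U remain.
Put 25U in rack 3; 17U remain.
Put 25U in rack 4; 17U remain.
Put 25U in rack 5; 17U remain.
Put 24U in rack 6; 18U remain.
Put 23U in rack 7; 19U remain.
Put 23U in rack 8; 19U remain.
Put 23U in rack 9; 19U remain.
Put 22U in rack 10; 20U remain.
Put 22U in rack 11; 20U remain.
Put 22U in rack 12; 20U remain.
Put 22U in rack 13; 20U remain.
Put 22U in rack 14; 20U remain.
Put 22U in rack 15; 20U remain.
Put 22U in rack 16; 20U remain.
Put 22U in rack 17; 20U remain.
17 racks × 42U = 714U; used 396U; unused 318U.

318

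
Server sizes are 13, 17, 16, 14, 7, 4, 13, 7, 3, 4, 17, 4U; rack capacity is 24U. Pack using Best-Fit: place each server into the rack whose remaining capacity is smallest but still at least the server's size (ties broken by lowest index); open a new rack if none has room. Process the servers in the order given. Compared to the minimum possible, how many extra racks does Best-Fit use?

0

Best-Fit: [13] [17,7] [16,4,4] [14,7,3] [13] [17,4] → 6 racks.
6 servers exceed 12U (half the capacity), and no two of those can share a rack, so at least 6 racks are needed.
So 6 is already optimal.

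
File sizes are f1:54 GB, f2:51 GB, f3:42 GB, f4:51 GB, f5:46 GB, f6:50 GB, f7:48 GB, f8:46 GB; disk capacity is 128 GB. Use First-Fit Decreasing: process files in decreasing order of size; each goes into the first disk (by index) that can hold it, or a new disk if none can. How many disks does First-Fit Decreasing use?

4 disks

Sorted descending: 54, 51, 51, 50, 48, 46, 46, 42.
Put 54 GB in disk 1; 74 GB remain.
Put 51 GB in disk 1; 23 GB remain.
Put 51 GB in disk 2; 77 GB remain.
Put 50 GB in disk 2; 27 GB remain.
Put 48 GB in disk 3; 80 GB remain.
Put 46 GB in disk 3; 34 GB remain.
Put 46 GB in disk 4; 82 GB remain.
Put 42 GB in disk 4; 40 GB remain.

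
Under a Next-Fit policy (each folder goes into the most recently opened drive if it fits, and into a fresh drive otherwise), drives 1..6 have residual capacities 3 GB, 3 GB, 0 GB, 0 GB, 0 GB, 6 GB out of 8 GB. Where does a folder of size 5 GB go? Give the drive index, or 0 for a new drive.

Next-Fit only looks at drive 6, which has 6 GB free.
5 GB fits there.

6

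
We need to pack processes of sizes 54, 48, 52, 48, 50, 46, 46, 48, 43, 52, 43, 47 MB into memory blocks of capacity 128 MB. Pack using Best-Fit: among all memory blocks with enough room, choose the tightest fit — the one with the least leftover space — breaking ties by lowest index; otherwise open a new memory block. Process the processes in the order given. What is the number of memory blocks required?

6

54 MB → memory block 1 (remaining 74 MB)
48 MB → memory block 1 (remaining 26 MB)
52 MB → memory block 2 (remaining 76 MB)
48 MB → memory block 2 (remaining 28 MB)
50 MB → memory block 3 (remaining 78 MB)
46 MB → memory block 3 (remaining 32 MB)
46 MB → memory block 4 (remaining 82 MB)
48 MB → memory block 4 (remaining 34 MB)
43 MB → memory block 5 (remaining 85 MB)
52 MB → memory block 5 (remaining 33 MB)
43 MB → memory block 6 (remaining 85 MB)
47 MB → memory block 6 (remaining 38 MB)
Final memory blocks: [54,48] [52,48] [50,46] [46,48] [43,52] [43,47].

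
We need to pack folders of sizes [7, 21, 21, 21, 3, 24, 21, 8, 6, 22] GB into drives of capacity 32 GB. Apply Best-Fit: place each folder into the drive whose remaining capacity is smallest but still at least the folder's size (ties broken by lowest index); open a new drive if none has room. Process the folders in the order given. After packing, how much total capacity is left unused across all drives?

7 GB → drive 1 (remaining 25 GB)
21 GB → drive 1 (remaining 4 GB)
21 GB → drive 2 (remaining 11 GB)
21 GB → drive 3 (remaining 11 GB)
3 GB → drive 1 (remaining 1 GB)
24 GB → drive 4 (remaining 8 GB)
21 GB → drive 5 (remaining 11 GB)
8 GB → drive 4 (remaining 0 GB)
6 GB → drive 2 (remaining 5 GB)
22 GB → drive 6 (remaining 10 GB)
6 drives × 32 GB = 192 GB; used 154 GB; unused 38 GB.

38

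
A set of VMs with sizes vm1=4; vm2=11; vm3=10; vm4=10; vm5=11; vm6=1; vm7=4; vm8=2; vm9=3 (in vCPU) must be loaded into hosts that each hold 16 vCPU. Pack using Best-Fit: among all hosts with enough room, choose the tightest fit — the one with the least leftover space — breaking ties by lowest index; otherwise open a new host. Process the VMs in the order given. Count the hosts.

4 hosts

host 1: place vm1 (4 vCPU), 12 vCPU left
host 1: place vm2 (11 vCPU), 1 vCPU left
host 2: place vm3 (10 vCPU), 6 vCPU left
host 3: place vm4 (10 vCPU), 6 vCPU left
host 4: place vm5 (11 vCPU), 5 vCPU left
host 1: place vm6 (1 vCPU), 0 vCPU left
host 4: place vm7 (4 vCPU), 1 vCPU left
host 2: place vm8 (2 vCPU), 4 vCPU left
host 2: place vm9 (3 vCPU), 1 vCPU left
Final hosts: [4,11,1] [10,2,3] [10] [11,4].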